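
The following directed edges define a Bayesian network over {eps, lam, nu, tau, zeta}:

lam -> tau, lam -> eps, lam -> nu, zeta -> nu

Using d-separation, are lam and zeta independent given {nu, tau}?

The only undirected path from lam to zeta is:
  1. lam → nu ← zeta — nu:collider[open] ⇒ active
At least one path is unblocked, so d-separation fails.

No — lam and zeta are not d-separated given {nu, tau}.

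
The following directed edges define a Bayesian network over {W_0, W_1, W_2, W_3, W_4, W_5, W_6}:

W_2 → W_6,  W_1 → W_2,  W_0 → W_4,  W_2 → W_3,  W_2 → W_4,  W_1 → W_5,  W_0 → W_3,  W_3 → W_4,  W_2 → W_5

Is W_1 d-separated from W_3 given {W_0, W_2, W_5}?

Enumerating the 6 paths from W_1 to W_3 and testing each for blocking by {W_0, W_2, W_5}:
Path 1: W_1 → W_2 → W_3
  W_2 is a chain here and W_2 is conditioned on, so the path is blocked at W_2.
Path 2: W_1 → W_2 → W_4 ← W_0 → W_3
  W_2 is a chain here and W_2 is conditioned on, so the path is blocked at W_2.
Path 3: W_1 → W_2 → W_4 ← W_3
  W_2 is a chain here and W_2 is conditioned on, so the path is blocked at W_2.
Path 4: W_1 → W_5 ← W_2 → W_3
  W_2 is a fork here and W_2 is conditioned on, so the path is blocked at W_2.
Path 5: W_1 → W_5 ← W_2 → W_4 ← W_0 → W_3
  W_2 is a fork here and W_2 is conditioned on, so the path is blocked at W_2.
Path 6: W_1 → W_5 ← W_2 → W_4 ← W_3
  W_2 is a fork here and W_2 is conditioned on, so the path is blocked at W_2.
All paths are blocked; W_1 ⊥ W_3 | {W_0, W_2, W_5} holds.

Yes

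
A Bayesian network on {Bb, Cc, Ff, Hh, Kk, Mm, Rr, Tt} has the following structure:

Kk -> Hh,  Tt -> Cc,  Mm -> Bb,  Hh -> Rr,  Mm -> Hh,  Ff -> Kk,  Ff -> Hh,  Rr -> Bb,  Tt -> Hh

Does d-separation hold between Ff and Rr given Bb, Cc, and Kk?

Enumerating the 4 paths from Ff to Rr and testing each for blocking by {Bb, Cc, Kk}:
  1. Ff → Kk → Hh ← Mm → Bb ← Rr — Kk:chain[blocks]; Hh:collider[open]; Mm:fork[open]; Bb:collider[open] ⇒ blocked
  2. Ff → Kk → Hh → Rr — Kk:chain[blocks]; Hh:chain[open] ⇒ blocked
  3. Ff → Hh ← Mm → Bb ← Rr — Hh:collider[open]; Mm:fork[open]; Bb:collider[open] ⇒ active
  4. Ff → Hh → Rr — Hh:chain[open] ⇒ active
At least one path is unblocked, so d-separation fails.

No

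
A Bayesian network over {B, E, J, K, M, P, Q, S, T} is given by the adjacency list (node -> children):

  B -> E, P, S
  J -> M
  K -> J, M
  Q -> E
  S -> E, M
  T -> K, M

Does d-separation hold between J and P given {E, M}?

No — J and P are not d-separated given {E, M}.

We examine all 6 paths between J and P:
  1. J ← K → M ← S ← B → P — K:fork[open]; M:collider[open]; S:chain[open]; B:fork[open] ⇒ active
  2. J ← K → M ← S → E ← B → P — K:fork[open]; M:collider[open]; S:fork[open]; E:collider[open]; B:fork[open] ⇒ active
  3. J ← K ← T → M ← S ← B → P — K:chain[open]; T:fork[open]; M:collider[open]; S:chain[open]; B:fork[open] ⇒ active
  4. J ← K ← T → M ← S → E ← B → P — K:chain[open]; T:fork[open]; M:collider[open]; S:fork[open]; E:collider[open]; B:fork[open] ⇒ active
  5. J → M ← S ← B → P — M:collider[open]; S:chain[open]; B:fork[open] ⇒ active
  6. J → M ← S → E ← B → P — M:collider[open]; S:fork[open]; E:collider[open]; B:fork[open] ⇒ active
At least one path is unblocked, so d-separation fails.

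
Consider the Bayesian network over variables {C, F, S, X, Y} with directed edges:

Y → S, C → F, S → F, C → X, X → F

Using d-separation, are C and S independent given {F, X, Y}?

No

There are 2 undirected paths between C and S; checking each against the conditioning set {F, X, Y}:
  1. C → F ← S — F:collider[open] ⇒ active
  2. C → X → F ← S — X:chain[blocks]; F:collider[open] ⇒ blocked
Because an active path exists, C and S are not d-separated.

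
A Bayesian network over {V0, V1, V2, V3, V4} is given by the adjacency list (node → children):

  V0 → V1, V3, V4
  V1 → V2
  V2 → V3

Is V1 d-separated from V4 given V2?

2 paths connect V1 and V4; each must be blocked for d-separation to hold:
Path 1: V1 ← V0 → V4
  V0 is a fork and V0 is not conditioned on — no node blocks this path, so it is active.
Path 2: V1 → V2 → V3 ← V0 → V4
  V2 is a chain here and V2 is conditioned on, so the path is blocked at V2.
Because an active path exists, V1 and V4 are not d-separated.

No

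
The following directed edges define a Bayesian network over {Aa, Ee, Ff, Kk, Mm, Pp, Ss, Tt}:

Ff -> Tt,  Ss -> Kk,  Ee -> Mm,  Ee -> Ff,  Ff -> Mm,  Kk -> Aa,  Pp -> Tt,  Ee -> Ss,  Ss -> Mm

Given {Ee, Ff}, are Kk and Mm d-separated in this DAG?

There are 3 undirected paths between Kk and Mm; checking each against the conditioning set {Ee, Ff}:
Path 1: Kk ← Ss ← Ee → Ff → Mm
  Ee is a fork here and Ee is conditioned on, so the path is blocked at Ee.
Path 2: Kk ← Ss ← Ee → Mm
  Ee is a fork here and Ee is conditioned on, so the path is blocked at Ee.
Path 3: Kk ← Ss → Mm
  Ss is a fork and Ss is not conditioned on — no node blocks this path, so it is active.
Since the path Kk ← Ss → Mm is active, Kk and Mm are not d-separated given {Ee, Ff}.

No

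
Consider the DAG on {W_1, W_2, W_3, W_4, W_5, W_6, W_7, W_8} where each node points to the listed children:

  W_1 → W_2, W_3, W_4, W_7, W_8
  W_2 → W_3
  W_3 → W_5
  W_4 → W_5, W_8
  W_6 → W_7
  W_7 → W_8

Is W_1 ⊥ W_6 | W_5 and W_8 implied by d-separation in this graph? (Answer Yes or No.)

No — W_1 and W_6 are not d-separated given {W_5, W_8}.

5 paths connect W_1 and W_6; each must be blocked for d-separation to hold:
Path 1: W_1 → W_3 → W_5 ← W_4 → W_8 ← W_7 ← W_6
  W_3 is a chain and W_3 is not conditioned on; W_5 is a collider and W_5 is conditioned on, which opens it; W_4 is a fork and W_4 is not conditioned on; W_8 is a collider and W_8 is conditioned on, which opens it; W_7 is a chain and W_7 is not conditioned on — no node blocks this path, so it is active.
Path 2: W_1 → W_8 ← W_7 ← W_6
  W_8 is a collider and W_8 is conditioned on, which opens it; W_7 is a chain and W_7 is not conditioned on — no node blocks this path, so it is active.
Path 3: W_1 → W_4 → W_8 ← W_7 ← W_6
  W_4 is a chain and W_4 is not conditioned on; W_8 is a collider and W_8 is conditioned on, which opens it; W_7 is a chain and W_7 is not conditioned on — no node blocks this path, so it is active.
Path 4: W_1 → W_7 ← W_6
  W_7 is a collider and its descendant W_8 is conditioned on, which opens it — no node blocks this path, so it is active.
Path 5: W_1 → W_2 → W_3 → W_5 ← W_4 → W_8 ← W_7 ← W_6
  W_2 is a chain and W_2 is not conditioned on; W_3 is a chain and W_3 is not conditioned on; W_5 is a collider and W_5 is conditioned on, which opens it; W_4 is a fork and W_4 is not conditioned on; W_8 is a collider and W_8 is conditioned on, which opens it; W_7 is a chain and W_7 is not conditioned on — no node blocks this path, so it is active.
Because an active path exists, W_1 and W_6 are not d-separated.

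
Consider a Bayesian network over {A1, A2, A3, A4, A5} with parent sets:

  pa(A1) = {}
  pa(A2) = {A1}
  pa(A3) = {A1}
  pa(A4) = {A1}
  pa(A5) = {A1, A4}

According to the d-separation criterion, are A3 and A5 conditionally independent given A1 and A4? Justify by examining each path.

Yes

We examine all 2 paths between A3 and A5:
  1. A3 ← A1 → A4 → A5 — A1:fork[blocks]; A4:chain[blocks] ⇒ blocked
  2. A3 ← A1 → A5 — A1:fork[blocks] ⇒ blocked
Every path is blocked, so A3 and A5 are d-separated given {A1, A4}.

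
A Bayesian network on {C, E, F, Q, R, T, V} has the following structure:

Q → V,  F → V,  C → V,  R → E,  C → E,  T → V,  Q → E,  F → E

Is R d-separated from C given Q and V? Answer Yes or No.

Enumerating the 3 paths from R to C and testing each for blocking by {Q, V}:
Path 1: R → E ← Q → V ← C
  E is a collider here and neither E nor any of its descendants is conditioned on, so the collider stays closed — the path is blocked at E.
Path 2: R → E ← F → V ← C
  E is a collider here and neither E nor any of its descendants is conditioned on, so the collider stays closed — the path is blocked at E.
Path 3: R → E ← C
  E is a collider here and neither E nor any of its descendants is conditioned on, so the collider stays closed — the path is blocked at E.
Since every path is blocked, d-separation holds.

Yes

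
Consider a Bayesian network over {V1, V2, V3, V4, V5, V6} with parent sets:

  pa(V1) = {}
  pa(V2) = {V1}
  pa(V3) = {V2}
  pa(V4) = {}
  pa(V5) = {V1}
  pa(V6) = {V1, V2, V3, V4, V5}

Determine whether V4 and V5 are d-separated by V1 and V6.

There are 4 undirected paths between V4 and V5; checking each against the conditioning set {V1, V6}:
Path 1: V4 → V6 ← V1 → V5
  V1 is a fork here and V1 is conditioned on, so the path is blocked at V1.
Path 2: V4 → V6 ← V5
  V6 is a collider and V6 is conditioned on, which opens it — no node blocks this path, so it is active.
Path 3: V4 → V6 ← V3 ← V2 ← V1 → V5
  V1 is a fork here and V1 is conditioned on, so the path is blocked at V1.
Path 4: V4 → V6 ← V2 ← V1 → V5
  V1 is a fork here and V1 is conditioned on, so the path is blocked at V1.
Because an active path exists, V4 and V5 are not d-separated.

No — V4 and V5 are not d-separated given {V1, V6}.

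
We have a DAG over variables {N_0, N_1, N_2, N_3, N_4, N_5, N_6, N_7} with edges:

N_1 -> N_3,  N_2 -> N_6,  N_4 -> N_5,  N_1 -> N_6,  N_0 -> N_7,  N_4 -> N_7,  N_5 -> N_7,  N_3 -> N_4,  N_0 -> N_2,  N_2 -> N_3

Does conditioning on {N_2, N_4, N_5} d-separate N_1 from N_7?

There are 6 undirected paths between N_1 and N_7; checking each against the conditioning set {N_2, N_4, N_5}:
Path 1: N_1 → N_3 → N_4 → N_7
  N_4 is a chain here and N_4 is conditioned on, so the path is blocked at N_4.
Path 2: N_1 → N_3 → N_4 → N_5 → N_7
  N_4 is a chain here and N_4 is conditioned on, so the path is blocked at N_4.
Path 3: N_1 → N_3 ← N_2 ← N_0 → N_7
  N_2 is a chain here and N_2 is conditioned on, so the path is blocked at N_2.
Path 4: N_1 → N_6 ← N_2 → N_3 → N_4 → N_7
  N_6 is a collider here and neither N_6 nor any of its descendants is conditioned on, so the collider stays closed — the path is blocked at N_6.
Path 5: N_1 → N_6 ← N_2 → N_3 → N_4 → N_5 → N_7
  N_6 is a collider here and neither N_6 nor any of its descendants is conditioned on, so the collider stays closed — the path is blocked at N_6.
Path 6: N_1 → N_6 ← N_2 ← N_0 → N_7
  N_6 is a collider here and neither N_6 nor any of its descendants is conditioned on, so the collider stays closed — the path is blocked at N_6.
Every path is blocked, so N_1 and N_7 are d-separated given {N_2, N_4, N_5}.

Yes — N_1 and N_7 are d-separated given {N_2, N_4, N_5}.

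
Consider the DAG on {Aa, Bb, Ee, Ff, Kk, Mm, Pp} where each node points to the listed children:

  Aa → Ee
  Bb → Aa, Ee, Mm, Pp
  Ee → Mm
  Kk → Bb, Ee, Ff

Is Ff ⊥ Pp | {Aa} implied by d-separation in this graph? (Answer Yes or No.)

There are 4 undirected paths between Ff and Pp; checking each against the conditioning set {Aa}:
Path 1: Ff ← Kk → Bb → Pp
  Kk is a fork and Kk is not conditioned on; Bb is a chain and Bb is not conditioned on — no node blocks this path, so it is active.
Path 2: Ff ← Kk → Ee ← Bb → Pp
  Ee is a collider here and neither Ee nor any of its descendants is conditioned on, so the collider stays closed — the path is blocked at Ee.
Path 3: Ff ← Kk → Ee → Mm ← Bb → Pp
  Mm is a collider here and neither Mm nor any of its descendants is conditioned on, so the collider stays closed — the path is blocked at Mm.
Path 4: Ff ← Kk → Ee ← Aa ← Bb → Pp
  Ee is a collider here and neither Ee nor any of its descendants is conditioned on, so the collider stays closed — the path is blocked at Ee.
Because an active path exists, Ff and Pp are not d-separated.

No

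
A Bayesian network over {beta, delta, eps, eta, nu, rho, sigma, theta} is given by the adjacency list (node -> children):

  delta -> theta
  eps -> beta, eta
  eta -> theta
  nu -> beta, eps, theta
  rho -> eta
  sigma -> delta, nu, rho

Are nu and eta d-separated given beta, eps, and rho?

We examine all 6 paths between nu and eta:
  1. nu → theta ← eta — theta:collider[blocks] ⇒ blocked
  2. nu → theta ← delta ← sigma → rho → eta — theta:collider[blocks]; delta:chain[open]; sigma:fork[open]; rho:chain[blocks] ⇒ blocked
  3. nu ← sigma → delta → theta ← eta — sigma:fork[open]; delta:chain[open]; theta:collider[blocks] ⇒ blocked
  4. nu ← sigma → rho → eta — sigma:fork[open]; rho:chain[blocks] ⇒ blocked
  5. nu → eps → eta — eps:chain[blocks] ⇒ blocked
  6. nu → beta ← eps → eta — beta:collider[open]; eps:fork[blocks] ⇒ blocked
Every path is blocked, so nu and eta are d-separated given {beta, eps, rho}.

Yes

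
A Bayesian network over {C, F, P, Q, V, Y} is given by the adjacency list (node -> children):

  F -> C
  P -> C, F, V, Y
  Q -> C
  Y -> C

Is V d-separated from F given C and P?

3 paths connect V and F; each must be blocked for d-separation to hold:
Path 1: V ← P → Y → C ← F
  P is a fork here and P is conditioned on, so the path is blocked at P.
Path 2: V ← P → C ← F
  P is a fork here and P is conditioned on, so the path is blocked at P.
Path 3: V ← P → F
  P is a fork here and P is conditioned on, so the path is blocked at P.
All paths are blocked; V ⊥ F | {C, P} holds.

Yes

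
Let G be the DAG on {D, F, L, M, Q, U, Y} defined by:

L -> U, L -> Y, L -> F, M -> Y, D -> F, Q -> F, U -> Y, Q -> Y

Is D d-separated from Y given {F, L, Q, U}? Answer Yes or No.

Enumerating the 3 paths from D to Y and testing each for blocking by {F, L, Q, U}:
Path 1: D → F ← L → Y
  L is a fork here and L is conditioned on, so the path is blocked at L.
Path 2: D → F ← L → U → Y
  L is a fork here and L is conditioned on, so the path is blocked at L.
Path 3: D → F ← Q → Y
  Q is a fork here and Q is conditioned on, so the path is blocked at Q.
Every path is blocked, so D and Y are d-separated given {F, L, Q, U}.

Yes — D and Y are d-separated given {F, L, Q, U}.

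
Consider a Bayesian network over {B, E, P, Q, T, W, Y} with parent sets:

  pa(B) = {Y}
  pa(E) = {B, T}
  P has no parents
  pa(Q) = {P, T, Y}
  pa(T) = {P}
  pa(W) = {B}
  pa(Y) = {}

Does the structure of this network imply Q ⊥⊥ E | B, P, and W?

No — Q and E are not d-separated given {B, P, W}.

3 paths connect Q and E; each must be blocked for d-separation to hold:
Path 1: Q ← T → E
  T is a fork and T is not conditioned on — no node blocks this path, so it is active.
Path 2: Q ← Y → B → E
  B is a chain here and B is conditioned on, so the path is blocked at B.
Path 3: Q ← P → T → E
  P is a fork here and P is conditioned on, so the path is blocked at P.
Because an active path exists, Q and E are not d-separated.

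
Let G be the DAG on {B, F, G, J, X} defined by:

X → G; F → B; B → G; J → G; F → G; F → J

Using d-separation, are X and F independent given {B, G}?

No

We examine all 3 paths between X and F:
  1. X → G ← F — G:collider[open] ⇒ active
  2. X → G ← J ← F — G:collider[open]; J:chain[open] ⇒ active
  3. X → G ← B ← F — G:collider[open]; B:chain[blocks] ⇒ blocked
At least one path is unblocked, so d-separation fails.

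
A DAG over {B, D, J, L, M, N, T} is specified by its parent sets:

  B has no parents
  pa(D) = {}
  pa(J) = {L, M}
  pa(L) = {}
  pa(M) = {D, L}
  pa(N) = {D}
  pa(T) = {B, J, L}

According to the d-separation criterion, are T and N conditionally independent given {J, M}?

No — T and N are not d-separated given {J, M}.

We examine all 4 paths between T and N:
Path 1: T ← L → M ← D → N
  L is a fork and L is not conditioned on; M is a collider and M is conditioned on, which opens it; D is a fork and D is not conditioned on — no node blocks this path, so it is active.
Path 2: T ← L → J ← M ← D → N
  M is a chain here and M is conditioned on, so the path is blocked at M.
Path 3: T ← J ← L → M ← D → N
  J is a chain here and J is conditioned on, so the path is blocked at J.
Path 4: T ← J ← M ← D → N
  J is a chain here and J is conditioned on, so the path is blocked at J.
At least one path is unblocked, so d-separation fails.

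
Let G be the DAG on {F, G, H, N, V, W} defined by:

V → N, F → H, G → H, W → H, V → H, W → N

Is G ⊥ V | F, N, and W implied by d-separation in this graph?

Enumerating the 2 paths from G to V and testing each for blocking by {F, N, W}:
Path 1: G → H ← W → N ← V
  H is a collider here and neither H nor any of its descendants is conditioned on, so the collider stays closed — the path is blocked at H.
Path 2: G → H ← V
  H is a collider here and neither H nor any of its descendants is conditioned on, so the collider stays closed — the path is blocked at H.
Since every path is blocked, d-separation holds.

Yes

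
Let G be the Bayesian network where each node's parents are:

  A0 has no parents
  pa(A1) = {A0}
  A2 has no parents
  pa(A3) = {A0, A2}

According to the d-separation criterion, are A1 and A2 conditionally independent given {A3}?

No

The only undirected path from A1 to A2 is:
  1. A1 ← A0 → A3 ← A2 — A0:fork[open]; A3:collider[open] ⇒ active
Since the path A1 ← A0 → A3 ← A2 is active, A1 and A2 are not d-separated given {A3}.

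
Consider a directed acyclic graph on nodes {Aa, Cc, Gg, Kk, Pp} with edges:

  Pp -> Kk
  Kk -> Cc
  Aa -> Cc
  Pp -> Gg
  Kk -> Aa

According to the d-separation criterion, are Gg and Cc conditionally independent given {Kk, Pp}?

Yes

2 paths connect Gg and Cc; each must be blocked for d-separation to hold:
Path 1: Gg ← Pp → Kk → Cc
  Pp is a fork here and Pp is conditioned on, so the path is blocked at Pp.
Path 2: Gg ← Pp → Kk → Aa → Cc
  Pp is a fork here and Pp is conditioned on, so the path is blocked at Pp.
Since every path is blocked, d-separation holds.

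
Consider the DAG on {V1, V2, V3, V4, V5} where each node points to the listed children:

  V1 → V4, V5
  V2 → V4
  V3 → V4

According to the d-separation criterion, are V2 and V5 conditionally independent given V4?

No

The only undirected path from V2 to V5 is:
  1. V2 → V4 ← V1 → V5 — V4:collider[open]; V1:fork[open] ⇒ active
Because an active path exists, V2 and V5 are not d-separated.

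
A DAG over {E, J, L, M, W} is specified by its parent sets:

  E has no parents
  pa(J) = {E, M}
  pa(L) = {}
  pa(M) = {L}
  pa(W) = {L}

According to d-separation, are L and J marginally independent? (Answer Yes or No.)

No

Only one path connects L and J:
Path 1: L → M → J
  M is a chain and M is not conditioned on — no node blocks this path, so it is active.
Since the path L → M → J is active, L and J are not d-separated given ∅.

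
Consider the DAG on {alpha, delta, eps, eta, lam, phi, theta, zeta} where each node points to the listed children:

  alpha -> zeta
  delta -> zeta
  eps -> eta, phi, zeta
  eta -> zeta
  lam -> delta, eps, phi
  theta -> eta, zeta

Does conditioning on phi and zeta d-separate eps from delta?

We examine all 5 paths between eps and delta:
Path 1: eps → zeta ← delta
  zeta is a collider and zeta is conditioned on, which opens it — no node blocks this path, so it is active.
Path 2: eps ← lam → delta
  lam is a fork and lam is not conditioned on — no node blocks this path, so it is active.
Path 3: eps → phi ← lam → delta
  phi is a collider and phi is conditioned on, which opens it; lam is a fork and lam is not conditioned on — no node blocks this path, so it is active.
Path 4: eps → eta ← theta → zeta ← delta
  eta is a collider and its descendant zeta is conditioned on, which opens it; theta is a fork and theta is not conditioned on; zeta is a collider and zeta is conditioned on, which opens it — no node blocks this path, so it is active.
Path 5: eps → eta → zeta ← delta
  eta is a chain and eta is not conditioned on; zeta is a collider and zeta is conditioned on, which opens it — no node blocks this path, so it is active.
At least one path is unblocked, so d-separation fails.

No — eps and delta are not d-separated given {phi, zeta}.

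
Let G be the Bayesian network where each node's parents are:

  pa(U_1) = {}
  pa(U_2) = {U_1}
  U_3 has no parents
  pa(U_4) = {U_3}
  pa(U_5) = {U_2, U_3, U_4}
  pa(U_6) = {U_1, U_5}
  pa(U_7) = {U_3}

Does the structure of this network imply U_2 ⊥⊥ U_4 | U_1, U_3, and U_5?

4 paths connect U_2 and U_4; each must be blocked for d-separation to hold:
Path 1: U_2 → U_5 ← U_3 → U_4
  U_3 is a fork here and U_3 is conditioned on, so the path is blocked at U_3.
Path 2: U_2 → U_5 ← U_4
  U_5 is a collider and U_5 is conditioned on, which opens it — no node blocks this path, so it is active.
Path 3: U_2 ← U_1 → U_6 ← U_5 ← U_3 → U_4
  U_1 is a fork here and U_1 is conditioned on, so the path is blocked at U_1.
Path 4: U_2 ← U_1 → U_6 ← U_5 ← U_4
  U_1 is a fork here and U_1 is conditioned on, so the path is blocked at U_1.
Since the path U_2 → U_5 ← U_4 is active, U_2 and U_4 are not d-separated given {U_1, U_3, U_5}.

No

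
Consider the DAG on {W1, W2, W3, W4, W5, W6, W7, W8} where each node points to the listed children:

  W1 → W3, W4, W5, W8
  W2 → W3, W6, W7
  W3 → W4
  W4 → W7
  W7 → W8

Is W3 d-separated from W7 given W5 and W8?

5 paths connect W3 and W7; each must be blocked for d-separation to hold:
Path 1: W3 ← W2 → W7
  W2 is a fork and W2 is not conditioned on — no node blocks this path, so it is active.
Path 2: W3 ← W1 → W8 ← W7
  W1 is a fork and W1 is not conditioned on; W8 is a collider and W8 is conditioned on, which opens it — no node blocks this path, so it is active.
Path 3: W3 ← W1 → W4 → W7
  W1 is a fork and W1 is not conditioned on; W4 is a chain and W4 is not conditioned on — no node blocks this path, so it is active.
Path 4: W3 → W4 → W7
  W4 is a chain and W4 is not conditioned on — no node blocks this path, so it is active.
Path 5: W3 → W4 ← W1 → W8 ← W7
  W4 is a collider and its descendant W8 is conditioned on, which opens it; W1 is a fork and W1 is not conditioned on; W8 is a collider and W8 is conditioned on, which opens it — no node blocks this path, so it is active.
At least one path is unblocked, so d-separation fails.

No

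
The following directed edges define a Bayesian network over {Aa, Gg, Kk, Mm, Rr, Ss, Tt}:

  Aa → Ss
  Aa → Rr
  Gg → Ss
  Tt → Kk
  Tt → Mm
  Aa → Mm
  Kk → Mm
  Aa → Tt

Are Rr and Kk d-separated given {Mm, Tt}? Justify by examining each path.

No — Rr and Kk are not d-separated given {Mm, Tt}.

4 paths connect Rr and Kk; each must be blocked for d-separation to hold:
  1. Rr ← Aa → Tt → Kk — Aa:fork[open]; Tt:chain[blocks] ⇒ blocked
  2. Rr ← Aa → Tt → Mm ← Kk — Aa:fork[open]; Tt:chain[blocks]; Mm:collider[open] ⇒ blocked
  3. Rr ← Aa → Mm ← Tt → Kk — Aa:fork[open]; Mm:collider[open]; Tt:fork[blocks] ⇒ blocked
  4. Rr ← Aa → Mm ← Kk — Aa:fork[open]; Mm:collider[open] ⇒ active
At least one path is unblocked, so d-separation fails.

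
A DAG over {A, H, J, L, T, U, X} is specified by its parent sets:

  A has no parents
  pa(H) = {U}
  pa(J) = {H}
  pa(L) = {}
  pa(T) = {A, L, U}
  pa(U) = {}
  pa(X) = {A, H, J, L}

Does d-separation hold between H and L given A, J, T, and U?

Yes

6 paths connect H and L; each must be blocked for d-separation to hold:
  1. H ← U → T ← A → X ← L — U:fork[blocks]; T:collider[open]; A:fork[blocks]; X:collider[blocks] ⇒ blocked
  2. H ← U → T ← L — U:fork[blocks]; T:collider[open] ⇒ blocked
  3. H → J → X ← A → T ← L — J:chain[blocks]; X:collider[blocks]; A:fork[blocks]; T:collider[open] ⇒ blocked
  4. H → J → X ← L — J:chain[blocks]; X:collider[blocks] ⇒ blocked
  5. H → X ← A → T ← L — X:collider[blocks]; A:fork[blocks]; T:collider[open] ⇒ blocked
  6. H → X ← L — X:collider[blocks] ⇒ blocked
Since every path is blocked, d-separation holds.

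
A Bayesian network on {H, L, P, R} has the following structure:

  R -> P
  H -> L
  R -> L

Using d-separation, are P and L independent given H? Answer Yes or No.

No

Only one path connects P and L:
  1. P ← R → L — R:fork[open] ⇒ active
Since the path P ← R → L is active, P and L are not d-separated given {H}.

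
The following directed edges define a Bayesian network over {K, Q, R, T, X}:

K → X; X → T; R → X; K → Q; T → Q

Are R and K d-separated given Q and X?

We examine all 2 paths between R and K:
Path 1: R → X → T → Q ← K
  X is a chain here and X is conditioned on, so the path is blocked at X.
Path 2: R → X ← K
  X is a collider and X is conditioned on, which opens it — no node blocks this path, so it is active.
Since the path R → X ← K is active, R and K are not d-separated given {Q, X}.

No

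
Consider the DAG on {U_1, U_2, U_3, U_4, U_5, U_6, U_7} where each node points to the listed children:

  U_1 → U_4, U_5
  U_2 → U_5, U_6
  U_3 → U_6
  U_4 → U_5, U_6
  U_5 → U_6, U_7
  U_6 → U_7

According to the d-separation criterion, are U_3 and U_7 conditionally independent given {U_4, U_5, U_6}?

Enumerating the 5 paths from U_3 to U_7 and testing each for blocking by {U_4, U_5, U_6}:
  1. U_3 → U_6 → U_7 — U_6:chain[blocks] ⇒ blocked
  2. U_3 → U_6 ← U_5 → U_7 — U_6:collider[open]; U_5:fork[blocks] ⇒ blocked
  3. U_3 → U_6 ← U_2 → U_5 → U_7 — U_6:collider[open]; U_2:fork[open]; U_5:chain[blocks] ⇒ blocked
  4. U_3 → U_6 ← U_4 ← U_1 → U_5 → U_7 — U_6:collider[open]; U_4:chain[blocks]; U_1:fork[open]; U_5:chain[blocks] ⇒ blocked
  5. U_3 → U_6 ← U_4 → U_5 → U_7 — U_6:collider[open]; U_4:fork[blocks]; U_5:chain[blocks] ⇒ blocked
Since every path is blocked, d-separation holds.

Yes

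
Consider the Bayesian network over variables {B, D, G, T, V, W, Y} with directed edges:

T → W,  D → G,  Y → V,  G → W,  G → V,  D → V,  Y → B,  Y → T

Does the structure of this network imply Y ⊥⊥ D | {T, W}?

Yes

We examine all 4 paths between Y and D:
Path 1: Y → V ← G ← D
  V is a collider here and neither V nor any of its descendants is conditioned on, so the collider stays closed — the path is blocked at V.
Path 2: Y → V ← D
  V is a collider here and neither V nor any of its descendants is conditioned on, so the collider stays closed — the path is blocked at V.
Path 3: Y → T → W ← G → V ← D
  T is a chain here and T is conditioned on, so the path is blocked at T.
Path 4: Y → T → W ← G ← D
  T is a chain here and T is conditioned on, so the path is blocked at T.
All paths are blocked; Y ⊥ D | {T, W} holds.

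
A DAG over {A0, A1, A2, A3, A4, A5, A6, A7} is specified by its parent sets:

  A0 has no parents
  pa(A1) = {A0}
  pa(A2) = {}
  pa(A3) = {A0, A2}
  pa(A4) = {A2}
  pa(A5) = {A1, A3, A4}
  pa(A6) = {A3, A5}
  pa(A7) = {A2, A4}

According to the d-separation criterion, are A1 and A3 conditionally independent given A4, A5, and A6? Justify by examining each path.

There are 5 undirected paths between A1 and A3; checking each against the conditioning set {A4, A5, A6}:
  1. A1 → A5 ← A3 — A5:collider[open] ⇒ active
  2. A1 → A5 → A6 ← A3 — A5:chain[blocks]; A6:collider[open] ⇒ blocked
  3. A1 → A5 ← A4 → A7 ← A2 → A3 — A5:collider[open]; A4:fork[blocks]; A7:collider[blocks]; A2:fork[open] ⇒ blocked
  4. A1 → A5 ← A4 ← A2 → A3 — A5:collider[open]; A4:chain[blocks]; A2:fork[open] ⇒ blocked
  5. A1 ← A0 → A3 — A0:fork[open] ⇒ active
At least one path is unblocked, so d-separation fails.

No — A1 and A3 are not d-separated given {A4, A5, A6}.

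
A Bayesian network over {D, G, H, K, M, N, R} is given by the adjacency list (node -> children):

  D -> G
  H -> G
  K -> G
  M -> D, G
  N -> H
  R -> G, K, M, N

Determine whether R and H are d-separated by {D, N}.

There are 5 undirected paths between R and H; checking each against the conditioning set {D, N}:
  1. R → N → H — N:chain[blocks] ⇒ blocked
  2. R → M → D → G ← H — M:chain[open]; D:chain[blocks]; G:collider[blocks] ⇒ blocked
  3. R → M → G ← H — M:chain[open]; G:collider[blocks] ⇒ blocked
  4. R → K → G ← H — K:chain[open]; G:collider[blocks] ⇒ blocked
  5. R → G ← H — G:collider[blocks] ⇒ blocked
Since every path is blocked, d-separation holds.

Yes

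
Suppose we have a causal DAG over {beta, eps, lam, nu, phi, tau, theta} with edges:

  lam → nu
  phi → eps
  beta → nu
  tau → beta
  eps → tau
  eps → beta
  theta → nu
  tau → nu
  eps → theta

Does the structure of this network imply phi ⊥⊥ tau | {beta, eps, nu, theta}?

5 paths connect phi and tau; each must be blocked for d-separation to hold:
  1. phi → eps → beta → nu ← tau — eps:chain[blocks]; beta:chain[blocks]; nu:collider[open] ⇒ blocked
  2. phi → eps → beta ← tau — eps:chain[blocks]; beta:collider[open] ⇒ blocked
  3. phi → eps → theta → nu ← beta ← tau — eps:chain[blocks]; theta:chain[blocks]; nu:collider[open]; beta:chain[blocks] ⇒ blocked
  4. phi → eps → theta → nu ← tau — eps:chain[blocks]; theta:chain[blocks]; nu:collider[open] ⇒ blocked
  5. phi → eps → tau — eps:chain[blocks] ⇒ blocked
All paths are blocked; phi ⊥ tau | {beta, eps, nu, theta} holds.

Yes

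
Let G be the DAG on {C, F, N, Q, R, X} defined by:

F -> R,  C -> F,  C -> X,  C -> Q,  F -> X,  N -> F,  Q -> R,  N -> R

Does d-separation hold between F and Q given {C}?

Enumerating the 4 paths from F to Q and testing each for blocking by {C}:
Path 1: F ← C → Q
  C is a fork here and C is conditioned on, so the path is blocked at C.
Path 2: F ← N → R ← Q
  R is a collider here and neither R nor any of its descendants is conditioned on, so the collider stays closed — the path is blocked at R.
Path 3: F → X ← C → Q
  X is a collider here and neither X nor any of its descendants is conditioned on, so the collider stays closed — the path is blocked at X.
Path 4: F → R ← Q
  R is a collider here and neither R nor any of its descendants is conditioned on, so the collider stays closed — the path is blocked at R.
All paths are blocked; F ⊥ Q | {C} holds.

Yes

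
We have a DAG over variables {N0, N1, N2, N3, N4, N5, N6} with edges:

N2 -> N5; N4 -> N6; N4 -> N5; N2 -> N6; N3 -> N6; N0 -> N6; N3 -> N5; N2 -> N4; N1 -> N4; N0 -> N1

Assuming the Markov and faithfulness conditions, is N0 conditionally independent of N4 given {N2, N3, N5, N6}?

No

There are 6 undirected paths between N0 and N4; checking each against the conditioning set {N2, N3, N5, N6}:
Path 1: N0 → N1 → N4
  N1 is a chain and N1 is not conditioned on — no node blocks this path, so it is active.
Path 2: N0 → N6 ← N3 → N5 ← N4
  N3 is a fork here and N3 is conditioned on, so the path is blocked at N3.
Path 3: N0 → N6 ← N3 → N5 ← N2 → N4
  N3 is a fork here and N3 is conditioned on, so the path is blocked at N3.
Path 4: N0 → N6 ← N4
  N6 is a collider and N6 is conditioned on, which opens it — no node blocks this path, so it is active.
Path 5: N0 → N6 ← N2 → N4
  N2 is a fork here and N2 is conditioned on, so the path is blocked at N2.
Path 6: N0 → N6 ← N2 → N5 ← N4
  N2 is a fork here and N2 is conditioned on, so the path is blocked at N2.
Because an active path exists, N0 and N4 are not d-separated.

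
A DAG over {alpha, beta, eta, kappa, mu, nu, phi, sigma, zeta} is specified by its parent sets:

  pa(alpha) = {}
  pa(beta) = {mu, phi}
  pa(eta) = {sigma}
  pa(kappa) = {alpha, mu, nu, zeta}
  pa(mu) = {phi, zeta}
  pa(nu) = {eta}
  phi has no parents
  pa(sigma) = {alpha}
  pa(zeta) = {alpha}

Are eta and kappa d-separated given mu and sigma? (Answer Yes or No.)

Enumerating the 4 paths from eta to kappa and testing each for blocking by {mu, sigma}:
  1. eta → nu → kappa — nu:chain[open] ⇒ active
  2. eta ← sigma ← alpha → zeta → mu → kappa — sigma:chain[blocks]; alpha:fork[open]; zeta:chain[open]; mu:chain[blocks] ⇒ blocked
  3. eta ← sigma ← alpha → zeta → kappa — sigma:chain[blocks]; alpha:fork[open]; zeta:chain[open] ⇒ blocked
  4. eta ← sigma ← alpha → kappa — sigma:chain[blocks]; alpha:fork[open] ⇒ blocked
Because an active path exists, eta and kappa are not d-separated.

No — eta and kappa are not d-separated given {mu, sigma}.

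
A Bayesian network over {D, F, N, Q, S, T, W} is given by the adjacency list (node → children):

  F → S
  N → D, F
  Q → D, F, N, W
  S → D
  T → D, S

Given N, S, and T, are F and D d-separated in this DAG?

Enumerating the 6 paths from F to D and testing each for blocking by {N, S, T}:
  1. F ← Q → D — Q:fork[open] ⇒ active
  2. F ← Q → N → D — Q:fork[open]; N:chain[blocks] ⇒ blocked
  3. F → S → D — S:chain[blocks] ⇒ blocked
  4. F → S ← T → D — S:collider[open]; T:fork[blocks] ⇒ blocked
  5. F ← N ← Q → D — N:chain[blocks]; Q:fork[open] ⇒ blocked
  6. F ← N → D — N:fork[blocks] ⇒ blocked
Because an active path exists, F and D are not d-separated.

No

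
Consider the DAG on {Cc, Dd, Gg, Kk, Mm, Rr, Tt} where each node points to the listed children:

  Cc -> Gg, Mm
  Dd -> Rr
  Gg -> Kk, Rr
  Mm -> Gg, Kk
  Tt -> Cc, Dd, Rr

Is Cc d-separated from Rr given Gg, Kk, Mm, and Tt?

We examine all 5 paths between Cc and Rr:
Path 1: Cc → Mm → Kk ← Gg → Rr
  Mm is a chain here and Mm is conditioned on, so the path is blocked at Mm.
Path 2: Cc → Mm → Gg → Rr
  Mm is a chain here and Mm is conditioned on, so the path is blocked at Mm.
Path 3: Cc ← Tt → Dd → Rr
  Tt is a fork here and Tt is conditioned on, so the path is blocked at Tt.
Path 4: Cc ← Tt → Rr
  Tt is a fork here and Tt is conditioned on, so the path is blocked at Tt.
Path 5: Cc → Gg → Rr
  Gg is a chain here and Gg is conditioned on, so the path is blocked at Gg.
Every path is blocked, so Cc and Rr are d-separated given {Gg, Kk, Mm, Tt}.

Yes — Cc and Rr are d-separated given {Gg, Kk, Mm, Tt}.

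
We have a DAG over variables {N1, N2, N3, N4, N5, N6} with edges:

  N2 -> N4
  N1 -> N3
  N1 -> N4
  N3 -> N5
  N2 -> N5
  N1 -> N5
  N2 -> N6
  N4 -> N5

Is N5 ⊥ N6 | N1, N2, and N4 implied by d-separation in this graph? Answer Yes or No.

4 paths connect N5 and N6; each must be blocked for d-separation to hold:
  1. N5 ← N1 → N4 ← N2 → N6 — N1:fork[blocks]; N4:collider[open]; N2:fork[blocks] ⇒ blocked
  2. N5 ← N4 ← N2 → N6 — N4:chain[blocks]; N2:fork[blocks] ⇒ blocked
  3. N5 ← N2 → N6 — N2:fork[blocks] ⇒ blocked
  4. N5 ← N3 ← N1 → N4 ← N2 → N6 — N3:chain[open]; N1:fork[blocks]; N4:collider[open]; N2:fork[blocks] ⇒ blocked
Since every path is blocked, d-separation holds.

Yes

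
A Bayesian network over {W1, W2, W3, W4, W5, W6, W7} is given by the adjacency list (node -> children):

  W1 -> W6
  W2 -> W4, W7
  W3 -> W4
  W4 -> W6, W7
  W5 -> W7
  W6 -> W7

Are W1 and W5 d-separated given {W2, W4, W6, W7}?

Yes

We examine all 3 paths between W1 and W5:
Path 1: W1 → W6 ← W4 → W7 ← W5
  W4 is a fork here and W4 is conditioned on, so the path is blocked at W4.
Path 2: W1 → W6 ← W4 ← W2 → W7 ← W5
  W4 is a chain here and W4 is conditioned on, so the path is blocked at W4.
Path 3: W1 → W6 → W7 ← W5
  W6 is a chain here and W6 is conditioned on, so the path is blocked at W6.
Since every path is blocked, d-separation holds.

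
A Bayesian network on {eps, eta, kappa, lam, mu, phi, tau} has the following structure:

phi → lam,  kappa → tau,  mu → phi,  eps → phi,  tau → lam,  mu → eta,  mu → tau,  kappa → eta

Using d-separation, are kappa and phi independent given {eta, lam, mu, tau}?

There are 4 undirected paths between kappa and phi; checking each against the conditioning set {eta, lam, mu, tau}:
Path 1: kappa → eta ← mu → tau → lam ← phi
  mu is a fork here and mu is conditioned on, so the path is blocked at mu.
Path 2: kappa → eta ← mu → phi
  mu is a fork here and mu is conditioned on, so the path is blocked at mu.
Path 3: kappa → tau → lam ← phi
  tau is a chain here and tau is conditioned on, so the path is blocked at tau.
Path 4: kappa → tau ← mu → phi
  mu is a fork here and mu is conditioned on, so the path is blocked at mu.
All paths are blocked; kappa ⊥ phi | {eta, lam, mu, tau} holds.

Yes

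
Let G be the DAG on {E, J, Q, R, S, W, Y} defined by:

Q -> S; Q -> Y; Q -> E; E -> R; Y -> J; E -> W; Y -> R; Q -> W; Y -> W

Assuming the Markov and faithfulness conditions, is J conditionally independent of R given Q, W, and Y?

Enumerating the 5 paths from J to R and testing each for blocking by {Q, W, Y}:
Path 1: J ← Y ← Q → E → R
  Y is a chain here and Y is conditioned on, so the path is blocked at Y.
Path 2: J ← Y ← Q → W ← E → R
  Y is a chain here and Y is conditioned on, so the path is blocked at Y.
Path 3: J ← Y → R
  Y is a fork here and Y is conditioned on, so the path is blocked at Y.
Path 4: J ← Y → W ← Q → E → R
  Y is a fork here and Y is conditioned on, so the path is blocked at Y.
Path 5: J ← Y → W ← E → R
  Y is a fork here and Y is conditioned on, so the path is blocked at Y.
All paths are blocked; J ⊥ R | {Q, W, Y} holds.

Yes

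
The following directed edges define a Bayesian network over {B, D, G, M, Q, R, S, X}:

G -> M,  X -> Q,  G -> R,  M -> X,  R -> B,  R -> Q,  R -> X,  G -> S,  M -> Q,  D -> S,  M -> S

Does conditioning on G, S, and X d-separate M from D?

No

Enumerating the 6 paths from M to D and testing each for blocking by {G, S, X}:
Path 1: M → Q ← R ← G → S ← D
  Q is a collider here and neither Q nor any of its descendants is conditioned on, so the collider stays closed — the path is blocked at Q.
Path 2: M → Q ← X ← R ← G → S ← D
  Q is a collider here and neither Q nor any of its descendants is conditioned on, so the collider stays closed — the path is blocked at Q.
Path 3: M ← G → S ← D
  G is a fork here and G is conditioned on, so the path is blocked at G.
Path 4: M → X ← R ← G → S ← D
  G is a fork here and G is conditioned on, so the path is blocked at G.
Path 5: M → X → Q ← R ← G → S ← D
  X is a chain here and X is conditioned on, so the path is blocked at X.
Path 6: M → S ← D
  S is a collider and S is conditioned on, which opens it — no node blocks this path, so it is active.
Since the path M → S ← D is active, M and D are not d-separated given {G, S, X}.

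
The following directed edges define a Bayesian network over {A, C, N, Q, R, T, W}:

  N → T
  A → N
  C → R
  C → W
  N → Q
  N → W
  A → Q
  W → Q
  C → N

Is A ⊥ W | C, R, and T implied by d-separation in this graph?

No — A and W are not d-separated given {C, R, T}.

There are 6 undirected paths between A and W; checking each against the conditioning set {C, R, T}:
Path 1: A → N ← C → W
  C is a fork here and C is conditioned on, so the path is blocked at C.
Path 2: A → N → W
  N is a chain and N is not conditioned on — no node blocks this path, so it is active.
Path 3: A → N → Q ← W
  Q is a collider here and neither Q nor any of its descendants is conditioned on, so the collider stays closed — the path is blocked at Q.
Path 4: A → Q ← N ← C → W
  Q is a collider here and neither Q nor any of its descendants is conditioned on, so the collider stays closed — the path is blocked at Q.
Path 5: A → Q ← N → W
  Q is a collider here and neither Q nor any of its descendants is conditioned on, so the collider stays closed — the path is blocked at Q.
Path 6: A → Q ← W
  Q is a collider here and neither Q nor any of its descendants is conditioned on, so the collider stays closed — the path is blocked at Q.
At least one path is unblocked, so d-separation fails.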